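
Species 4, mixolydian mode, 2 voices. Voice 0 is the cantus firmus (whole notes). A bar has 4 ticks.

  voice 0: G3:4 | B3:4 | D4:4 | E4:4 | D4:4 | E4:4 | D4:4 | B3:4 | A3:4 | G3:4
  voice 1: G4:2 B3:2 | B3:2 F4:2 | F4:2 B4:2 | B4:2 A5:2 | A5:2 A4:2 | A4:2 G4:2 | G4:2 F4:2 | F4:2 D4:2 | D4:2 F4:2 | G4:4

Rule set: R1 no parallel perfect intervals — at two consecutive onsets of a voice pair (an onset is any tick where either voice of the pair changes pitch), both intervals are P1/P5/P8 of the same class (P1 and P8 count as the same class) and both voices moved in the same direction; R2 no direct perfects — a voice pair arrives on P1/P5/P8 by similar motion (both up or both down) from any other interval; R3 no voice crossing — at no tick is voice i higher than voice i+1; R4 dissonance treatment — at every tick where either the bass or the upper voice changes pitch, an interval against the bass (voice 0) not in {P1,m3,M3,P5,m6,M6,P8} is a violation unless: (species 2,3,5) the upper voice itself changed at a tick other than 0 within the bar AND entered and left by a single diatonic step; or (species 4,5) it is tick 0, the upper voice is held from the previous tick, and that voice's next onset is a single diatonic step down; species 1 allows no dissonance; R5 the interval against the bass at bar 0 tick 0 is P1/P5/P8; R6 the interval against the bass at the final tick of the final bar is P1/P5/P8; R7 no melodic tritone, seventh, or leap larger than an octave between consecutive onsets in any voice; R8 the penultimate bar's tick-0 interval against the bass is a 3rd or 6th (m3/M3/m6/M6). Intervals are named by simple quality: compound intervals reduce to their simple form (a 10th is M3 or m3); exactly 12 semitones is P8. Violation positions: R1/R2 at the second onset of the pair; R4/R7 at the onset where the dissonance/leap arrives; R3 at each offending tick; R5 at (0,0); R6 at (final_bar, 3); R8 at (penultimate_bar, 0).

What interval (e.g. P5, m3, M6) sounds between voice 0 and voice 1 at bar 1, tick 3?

voice 0=B3 voice 1=F4 -> TT

TT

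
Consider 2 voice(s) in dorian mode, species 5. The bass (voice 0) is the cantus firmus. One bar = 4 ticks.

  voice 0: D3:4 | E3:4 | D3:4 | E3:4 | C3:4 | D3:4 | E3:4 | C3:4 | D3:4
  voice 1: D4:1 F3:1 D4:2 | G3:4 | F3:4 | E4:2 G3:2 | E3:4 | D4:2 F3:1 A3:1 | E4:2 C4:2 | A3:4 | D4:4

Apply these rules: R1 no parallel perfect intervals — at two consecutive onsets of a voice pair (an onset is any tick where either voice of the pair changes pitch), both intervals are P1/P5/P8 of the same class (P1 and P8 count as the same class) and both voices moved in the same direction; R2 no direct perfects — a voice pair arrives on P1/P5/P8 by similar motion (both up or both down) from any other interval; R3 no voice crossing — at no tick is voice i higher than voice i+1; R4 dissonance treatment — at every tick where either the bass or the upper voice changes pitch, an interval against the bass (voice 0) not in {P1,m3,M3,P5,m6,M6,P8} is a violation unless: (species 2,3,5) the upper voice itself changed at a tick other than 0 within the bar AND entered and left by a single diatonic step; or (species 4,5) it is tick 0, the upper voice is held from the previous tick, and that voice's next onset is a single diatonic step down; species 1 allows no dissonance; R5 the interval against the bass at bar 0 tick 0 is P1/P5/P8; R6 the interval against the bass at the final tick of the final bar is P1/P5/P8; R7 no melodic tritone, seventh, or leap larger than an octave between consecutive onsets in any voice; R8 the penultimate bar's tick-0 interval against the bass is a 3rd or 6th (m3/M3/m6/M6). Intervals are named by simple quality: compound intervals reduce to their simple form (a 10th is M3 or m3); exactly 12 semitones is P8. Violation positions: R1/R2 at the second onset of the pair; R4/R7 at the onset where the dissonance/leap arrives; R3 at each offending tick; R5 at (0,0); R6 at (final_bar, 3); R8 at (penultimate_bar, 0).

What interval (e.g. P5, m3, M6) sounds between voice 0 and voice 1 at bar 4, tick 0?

M3

voice 0=C3 voice 1=E3 -> M3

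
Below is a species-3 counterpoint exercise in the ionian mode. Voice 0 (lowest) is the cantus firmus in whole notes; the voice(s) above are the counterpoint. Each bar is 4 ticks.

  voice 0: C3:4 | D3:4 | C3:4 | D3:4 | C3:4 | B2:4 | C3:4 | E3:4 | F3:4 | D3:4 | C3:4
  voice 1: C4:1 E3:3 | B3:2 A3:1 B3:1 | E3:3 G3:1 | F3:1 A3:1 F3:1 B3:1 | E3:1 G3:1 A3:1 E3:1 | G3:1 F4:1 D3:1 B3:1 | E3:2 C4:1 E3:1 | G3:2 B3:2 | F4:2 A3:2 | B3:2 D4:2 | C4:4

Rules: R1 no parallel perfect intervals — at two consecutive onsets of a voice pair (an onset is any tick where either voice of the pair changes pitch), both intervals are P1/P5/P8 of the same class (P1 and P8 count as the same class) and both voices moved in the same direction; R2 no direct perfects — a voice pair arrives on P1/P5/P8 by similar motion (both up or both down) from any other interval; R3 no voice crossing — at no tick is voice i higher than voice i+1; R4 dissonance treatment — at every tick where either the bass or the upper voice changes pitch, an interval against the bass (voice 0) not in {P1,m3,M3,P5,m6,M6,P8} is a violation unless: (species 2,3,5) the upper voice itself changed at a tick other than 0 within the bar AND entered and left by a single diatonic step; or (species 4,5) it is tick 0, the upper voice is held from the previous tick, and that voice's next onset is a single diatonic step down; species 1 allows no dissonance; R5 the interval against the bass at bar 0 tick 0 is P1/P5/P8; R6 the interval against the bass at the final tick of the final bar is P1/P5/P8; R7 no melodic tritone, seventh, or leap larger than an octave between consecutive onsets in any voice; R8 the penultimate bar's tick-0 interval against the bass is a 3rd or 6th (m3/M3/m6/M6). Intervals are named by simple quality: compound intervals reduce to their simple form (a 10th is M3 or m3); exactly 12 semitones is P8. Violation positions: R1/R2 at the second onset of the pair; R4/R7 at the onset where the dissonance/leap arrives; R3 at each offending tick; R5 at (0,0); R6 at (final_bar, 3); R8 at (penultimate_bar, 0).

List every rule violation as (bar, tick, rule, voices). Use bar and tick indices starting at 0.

bar 0: v0=C3 v1=C4 downbeat P8
bar 1: v0=D3 v1=B3 downbeat M6
bar 2: v0=C3 v1=E3 downbeat M3
bar 3: v0=D3 v1=F3 downbeat m3
bar 4: v0=C3 v1=E3 downbeat M3
bar 5: v0=B2 v1=G3 downbeat m6
bar 6: v0=C3 v1=E3 downbeat M3
bar 7: v0=E3 v1=G3 downbeat m3
bar 8: v0=F3 v1=F4 downbeat P8
bar 9: v0=D3 v1=B3 downbeat M6
bar 10: v0=C3 v1=C4 downbeat P8
  -> R7 @ bar 3 tick 3 v(1,): F3->B3 leap 6st
  -> R4 @ bar 5 tick 1 v(0, 1): B2/F4 TT untreated
  -> R7 @ bar 5 tick 1 v(1,): G3->F4 leap 10st
  -> R7 @ bar 5 tick 2 v(1,): F4->D3 leap 15st
  -> R2 @ bar 8 tick 0 v(0, 1): E3/B3 P5 -> F3/F4 P8 similar
  -> R7 @ bar 8 tick 0 v(1,): B3->F4 leap 6st
  -> R1 @ bar 10 tick 0 v(0, 1): D3/D4 P8 -> C3/C4 P8 similar

(3, 3, R7, (1,))
(5, 1, R4, (0, 1))
(5, 1, R7, (1,))
(5, 2, R7, (1,))
(8, 0, R2, (0, 1))
(8, 0, R7, (1,))
(10, 0, R1, (0, 1))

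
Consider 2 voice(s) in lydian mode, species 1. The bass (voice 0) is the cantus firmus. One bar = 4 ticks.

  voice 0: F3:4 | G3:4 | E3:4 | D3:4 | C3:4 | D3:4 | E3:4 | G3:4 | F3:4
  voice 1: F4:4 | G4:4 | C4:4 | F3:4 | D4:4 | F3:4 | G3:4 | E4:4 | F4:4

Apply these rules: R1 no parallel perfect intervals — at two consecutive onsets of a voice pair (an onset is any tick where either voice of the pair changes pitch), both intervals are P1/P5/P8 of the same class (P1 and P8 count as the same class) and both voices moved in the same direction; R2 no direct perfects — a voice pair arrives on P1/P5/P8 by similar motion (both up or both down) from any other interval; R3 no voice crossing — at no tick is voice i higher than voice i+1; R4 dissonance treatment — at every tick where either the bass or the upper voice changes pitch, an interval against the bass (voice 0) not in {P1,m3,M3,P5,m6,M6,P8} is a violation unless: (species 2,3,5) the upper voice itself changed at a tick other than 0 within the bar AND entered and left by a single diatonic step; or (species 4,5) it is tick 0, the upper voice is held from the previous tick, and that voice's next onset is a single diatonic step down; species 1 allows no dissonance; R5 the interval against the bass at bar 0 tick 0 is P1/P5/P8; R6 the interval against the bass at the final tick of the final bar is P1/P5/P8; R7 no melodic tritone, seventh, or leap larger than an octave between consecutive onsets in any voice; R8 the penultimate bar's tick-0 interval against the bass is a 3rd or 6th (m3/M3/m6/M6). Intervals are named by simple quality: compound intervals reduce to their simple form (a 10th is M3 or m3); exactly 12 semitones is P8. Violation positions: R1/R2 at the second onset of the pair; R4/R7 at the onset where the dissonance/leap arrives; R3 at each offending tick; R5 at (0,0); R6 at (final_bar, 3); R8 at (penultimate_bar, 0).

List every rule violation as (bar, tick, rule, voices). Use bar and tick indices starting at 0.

(1, 0, R1, (0, 1))
(4, 0, R4, (0, 1))

bar 0: v0=F3 v1=F4 downbeat P8
bar 1: v0=G3 v1=G4 downbeat P8
bar 2: v0=E3 v1=C4 downbeat m6
bar 3: v0=D3 v1=F3 downbeat m3
bar 4: v0=C3 v1=D4 downbeat M2
bar 5: v0=D3 v1=F3 downbeat m3
bar 6: v0=E3 v1=G3 downbeat m3
bar 7: v0=G3 v1=E4 downbeat M6
bar 8: v0=F3 v1=F4 downbeat P8
  -> R1 @ bar 1 tick 0 v(0, 1): F3/F4 P8 -> G3/G4 P8 similar
  -> R4 @ bar 4 tick 0 v(0, 1): C3/D4 M2 untreated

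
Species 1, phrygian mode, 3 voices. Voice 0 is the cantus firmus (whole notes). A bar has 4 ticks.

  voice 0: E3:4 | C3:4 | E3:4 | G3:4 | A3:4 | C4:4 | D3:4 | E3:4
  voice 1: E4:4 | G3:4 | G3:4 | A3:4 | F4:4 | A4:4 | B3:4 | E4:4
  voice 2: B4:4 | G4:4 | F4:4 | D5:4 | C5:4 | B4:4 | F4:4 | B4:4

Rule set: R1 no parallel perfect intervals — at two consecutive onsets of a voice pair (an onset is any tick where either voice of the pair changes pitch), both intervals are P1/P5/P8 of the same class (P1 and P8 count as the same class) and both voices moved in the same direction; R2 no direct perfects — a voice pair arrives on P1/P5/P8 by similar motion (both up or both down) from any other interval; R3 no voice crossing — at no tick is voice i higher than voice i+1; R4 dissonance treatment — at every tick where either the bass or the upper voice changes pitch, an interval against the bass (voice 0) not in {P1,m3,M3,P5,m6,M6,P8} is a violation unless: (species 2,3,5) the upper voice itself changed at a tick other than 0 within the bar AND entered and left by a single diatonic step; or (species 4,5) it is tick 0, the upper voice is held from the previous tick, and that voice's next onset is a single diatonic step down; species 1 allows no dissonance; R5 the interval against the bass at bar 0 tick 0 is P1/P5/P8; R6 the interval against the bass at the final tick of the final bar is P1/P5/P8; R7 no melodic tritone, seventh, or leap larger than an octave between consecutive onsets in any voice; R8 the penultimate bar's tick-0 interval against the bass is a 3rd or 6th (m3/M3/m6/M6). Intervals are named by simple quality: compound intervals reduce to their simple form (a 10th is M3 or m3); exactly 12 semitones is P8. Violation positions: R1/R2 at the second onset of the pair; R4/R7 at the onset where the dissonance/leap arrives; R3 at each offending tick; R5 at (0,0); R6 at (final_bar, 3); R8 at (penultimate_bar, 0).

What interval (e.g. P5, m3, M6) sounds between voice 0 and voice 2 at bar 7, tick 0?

voice 0=E3 voice 2=B4 -> P5

P5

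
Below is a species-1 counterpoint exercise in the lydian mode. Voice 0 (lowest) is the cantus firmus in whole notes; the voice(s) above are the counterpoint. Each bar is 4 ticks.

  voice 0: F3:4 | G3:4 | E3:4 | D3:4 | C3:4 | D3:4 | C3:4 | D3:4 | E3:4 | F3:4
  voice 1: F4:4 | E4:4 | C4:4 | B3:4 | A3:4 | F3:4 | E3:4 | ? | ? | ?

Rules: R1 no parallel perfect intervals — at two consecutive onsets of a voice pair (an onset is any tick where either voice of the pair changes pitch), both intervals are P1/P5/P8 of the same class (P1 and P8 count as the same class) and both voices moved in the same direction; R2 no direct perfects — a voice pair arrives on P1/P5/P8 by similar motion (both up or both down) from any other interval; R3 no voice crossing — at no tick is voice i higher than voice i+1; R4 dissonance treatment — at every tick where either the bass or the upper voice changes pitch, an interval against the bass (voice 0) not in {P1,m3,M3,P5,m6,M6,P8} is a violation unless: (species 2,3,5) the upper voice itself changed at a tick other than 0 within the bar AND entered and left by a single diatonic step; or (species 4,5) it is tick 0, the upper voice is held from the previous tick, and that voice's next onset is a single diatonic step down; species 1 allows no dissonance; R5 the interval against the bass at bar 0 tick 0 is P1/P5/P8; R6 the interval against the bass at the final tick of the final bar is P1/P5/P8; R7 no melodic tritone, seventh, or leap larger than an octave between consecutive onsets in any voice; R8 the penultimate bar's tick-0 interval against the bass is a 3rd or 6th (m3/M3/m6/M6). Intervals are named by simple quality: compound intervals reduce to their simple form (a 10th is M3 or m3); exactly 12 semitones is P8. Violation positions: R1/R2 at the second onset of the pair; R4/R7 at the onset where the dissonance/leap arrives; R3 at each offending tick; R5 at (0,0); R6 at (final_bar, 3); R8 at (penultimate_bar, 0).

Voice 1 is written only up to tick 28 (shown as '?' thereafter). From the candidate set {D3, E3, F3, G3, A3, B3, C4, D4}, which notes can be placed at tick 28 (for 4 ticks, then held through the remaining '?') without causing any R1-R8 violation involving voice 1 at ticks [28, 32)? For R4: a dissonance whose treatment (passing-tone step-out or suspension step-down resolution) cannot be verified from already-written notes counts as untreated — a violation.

{B3, D3, F3}

D3: legal
E3: violates R4
F3: legal
G3: violates R4
A3: violates R2
B3: legal
C4: violates R4
D4: violates R2,R7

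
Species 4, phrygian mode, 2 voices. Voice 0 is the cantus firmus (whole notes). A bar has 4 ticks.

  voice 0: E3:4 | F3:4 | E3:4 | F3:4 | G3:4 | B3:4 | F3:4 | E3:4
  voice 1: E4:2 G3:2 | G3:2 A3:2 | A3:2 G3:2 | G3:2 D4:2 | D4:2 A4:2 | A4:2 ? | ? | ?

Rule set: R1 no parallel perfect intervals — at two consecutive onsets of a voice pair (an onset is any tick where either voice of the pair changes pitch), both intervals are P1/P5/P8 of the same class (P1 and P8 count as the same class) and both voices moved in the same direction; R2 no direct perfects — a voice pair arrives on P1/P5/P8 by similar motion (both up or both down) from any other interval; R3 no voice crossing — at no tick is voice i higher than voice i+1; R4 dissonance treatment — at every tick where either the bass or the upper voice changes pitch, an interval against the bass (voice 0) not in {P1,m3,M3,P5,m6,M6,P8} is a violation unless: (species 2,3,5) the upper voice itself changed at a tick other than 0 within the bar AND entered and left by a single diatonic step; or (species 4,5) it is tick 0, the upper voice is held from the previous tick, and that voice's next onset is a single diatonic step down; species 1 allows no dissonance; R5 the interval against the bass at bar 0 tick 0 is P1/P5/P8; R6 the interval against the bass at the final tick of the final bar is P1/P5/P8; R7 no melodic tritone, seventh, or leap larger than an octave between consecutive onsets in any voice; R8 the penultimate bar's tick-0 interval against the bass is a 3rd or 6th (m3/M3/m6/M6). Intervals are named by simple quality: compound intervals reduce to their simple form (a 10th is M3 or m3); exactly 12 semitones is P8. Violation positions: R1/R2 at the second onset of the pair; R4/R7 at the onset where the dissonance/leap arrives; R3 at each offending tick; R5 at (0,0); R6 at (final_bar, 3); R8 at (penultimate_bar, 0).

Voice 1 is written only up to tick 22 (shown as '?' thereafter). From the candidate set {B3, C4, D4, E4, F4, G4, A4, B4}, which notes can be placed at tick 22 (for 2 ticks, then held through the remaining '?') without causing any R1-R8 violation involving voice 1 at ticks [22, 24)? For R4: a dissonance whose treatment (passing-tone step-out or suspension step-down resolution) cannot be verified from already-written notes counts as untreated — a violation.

B3: violates R7
C4: violates R4
D4: legal
E4: violates R4
F4: violates R4
G4: legal
A4: legal
B4: legal

{A4, B4, D4, G4}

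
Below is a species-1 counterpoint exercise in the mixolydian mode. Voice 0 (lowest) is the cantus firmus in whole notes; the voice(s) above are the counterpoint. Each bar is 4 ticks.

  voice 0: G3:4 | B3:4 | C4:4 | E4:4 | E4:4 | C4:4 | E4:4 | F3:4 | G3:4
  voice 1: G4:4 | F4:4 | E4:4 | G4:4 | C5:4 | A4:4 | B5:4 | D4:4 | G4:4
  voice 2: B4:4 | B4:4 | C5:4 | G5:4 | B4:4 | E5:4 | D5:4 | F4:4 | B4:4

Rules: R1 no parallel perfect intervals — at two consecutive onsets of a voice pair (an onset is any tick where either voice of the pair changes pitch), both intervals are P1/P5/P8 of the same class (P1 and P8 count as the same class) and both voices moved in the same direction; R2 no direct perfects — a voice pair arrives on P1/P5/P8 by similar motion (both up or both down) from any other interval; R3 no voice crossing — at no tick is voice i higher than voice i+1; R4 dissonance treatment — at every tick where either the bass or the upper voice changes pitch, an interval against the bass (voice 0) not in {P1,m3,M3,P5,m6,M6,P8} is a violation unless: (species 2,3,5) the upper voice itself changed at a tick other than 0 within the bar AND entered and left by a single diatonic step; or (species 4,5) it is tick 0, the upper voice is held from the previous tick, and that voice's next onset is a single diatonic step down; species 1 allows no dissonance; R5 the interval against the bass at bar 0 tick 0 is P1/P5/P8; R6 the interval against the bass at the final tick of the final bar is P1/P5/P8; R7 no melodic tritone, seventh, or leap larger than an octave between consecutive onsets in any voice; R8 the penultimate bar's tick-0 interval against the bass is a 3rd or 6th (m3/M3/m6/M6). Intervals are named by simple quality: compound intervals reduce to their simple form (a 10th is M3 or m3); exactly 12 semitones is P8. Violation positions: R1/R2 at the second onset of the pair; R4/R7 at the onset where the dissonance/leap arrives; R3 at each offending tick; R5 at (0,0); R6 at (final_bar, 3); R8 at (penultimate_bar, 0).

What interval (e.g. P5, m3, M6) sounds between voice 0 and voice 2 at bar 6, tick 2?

voice 0=E4 voice 2=D5 -> m7

m7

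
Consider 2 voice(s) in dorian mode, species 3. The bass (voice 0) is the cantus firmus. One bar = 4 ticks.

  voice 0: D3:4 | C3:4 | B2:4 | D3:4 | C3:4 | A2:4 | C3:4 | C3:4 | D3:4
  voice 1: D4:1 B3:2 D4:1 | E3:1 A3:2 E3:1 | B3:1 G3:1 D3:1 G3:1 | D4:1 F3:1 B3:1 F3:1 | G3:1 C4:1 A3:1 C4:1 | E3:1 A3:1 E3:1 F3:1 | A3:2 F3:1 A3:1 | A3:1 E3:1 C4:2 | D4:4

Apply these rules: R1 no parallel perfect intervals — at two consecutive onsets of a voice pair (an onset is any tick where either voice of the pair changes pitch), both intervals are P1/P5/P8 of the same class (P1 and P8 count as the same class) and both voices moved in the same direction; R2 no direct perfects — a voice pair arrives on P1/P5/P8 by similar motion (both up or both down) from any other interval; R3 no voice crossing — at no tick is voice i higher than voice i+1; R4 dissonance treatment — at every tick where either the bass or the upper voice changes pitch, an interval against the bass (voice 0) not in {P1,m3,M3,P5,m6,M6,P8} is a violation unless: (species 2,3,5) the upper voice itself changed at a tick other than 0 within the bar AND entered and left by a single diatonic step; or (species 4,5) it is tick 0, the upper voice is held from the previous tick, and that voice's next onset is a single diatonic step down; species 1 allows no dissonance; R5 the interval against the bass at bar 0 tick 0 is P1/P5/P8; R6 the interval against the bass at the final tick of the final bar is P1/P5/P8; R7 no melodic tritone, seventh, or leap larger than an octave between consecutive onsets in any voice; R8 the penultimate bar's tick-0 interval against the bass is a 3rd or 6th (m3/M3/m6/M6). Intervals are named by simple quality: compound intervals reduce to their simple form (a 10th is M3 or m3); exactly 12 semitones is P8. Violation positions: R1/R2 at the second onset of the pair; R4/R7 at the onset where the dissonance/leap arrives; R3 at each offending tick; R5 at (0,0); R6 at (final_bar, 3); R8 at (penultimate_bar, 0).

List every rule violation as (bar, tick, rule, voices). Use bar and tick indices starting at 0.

(1, 0, R7, (1,))
(3, 0, R2, (0, 1))
(3, 2, R7, (1,))
(3, 3, R7, (1,))
(5, 0, R2, (0, 1))
(6, 2, R4, (0, 1))
(8, 0, R1, (0, 1))

bar 0: v0=D3 v1=D4 downbeat P8
bar 1: v0=C3 v1=E3 downbeat M3
bar 2: v0=B2 v1=B3 downbeat P8
bar 3: v0=D3 v1=D4 downbeat P8
bar 4: v0=C3 v1=G3 downbeat P5
bar 5: v0=A2 v1=E3 downbeat P5
bar 6: v0=C3 v1=A3 downbeat M6
bar 7: v0=C3 v1=A3 downbeat M6
bar 8: v0=D3 v1=D4 downbeat P8
  -> R7 @ bar 1 tick 0 v(1,): D4->E3 leap 10st
  -> R2 @ bar 3 tick 0 v(0, 1): B2/G3 m6 -> D3/D4 P8 similar
  -> R7 @ bar 3 tick 2 v(1,): F3->B3 leap 6st
  -> R7 @ bar 3 tick 3 v(1,): B3->F3 leap 6st
  -> R2 @ bar 5 tick 0 v(0, 1): C3/C4 P8 -> A2/E3 P5 similar
  -> R4 @ bar 6 tick 2 v(0, 1): C3/F3 P4 untreated
  -> R1 @ bar 8 tick 0 v(0, 1): C3/C4 P8 -> D3/D4 P8 similar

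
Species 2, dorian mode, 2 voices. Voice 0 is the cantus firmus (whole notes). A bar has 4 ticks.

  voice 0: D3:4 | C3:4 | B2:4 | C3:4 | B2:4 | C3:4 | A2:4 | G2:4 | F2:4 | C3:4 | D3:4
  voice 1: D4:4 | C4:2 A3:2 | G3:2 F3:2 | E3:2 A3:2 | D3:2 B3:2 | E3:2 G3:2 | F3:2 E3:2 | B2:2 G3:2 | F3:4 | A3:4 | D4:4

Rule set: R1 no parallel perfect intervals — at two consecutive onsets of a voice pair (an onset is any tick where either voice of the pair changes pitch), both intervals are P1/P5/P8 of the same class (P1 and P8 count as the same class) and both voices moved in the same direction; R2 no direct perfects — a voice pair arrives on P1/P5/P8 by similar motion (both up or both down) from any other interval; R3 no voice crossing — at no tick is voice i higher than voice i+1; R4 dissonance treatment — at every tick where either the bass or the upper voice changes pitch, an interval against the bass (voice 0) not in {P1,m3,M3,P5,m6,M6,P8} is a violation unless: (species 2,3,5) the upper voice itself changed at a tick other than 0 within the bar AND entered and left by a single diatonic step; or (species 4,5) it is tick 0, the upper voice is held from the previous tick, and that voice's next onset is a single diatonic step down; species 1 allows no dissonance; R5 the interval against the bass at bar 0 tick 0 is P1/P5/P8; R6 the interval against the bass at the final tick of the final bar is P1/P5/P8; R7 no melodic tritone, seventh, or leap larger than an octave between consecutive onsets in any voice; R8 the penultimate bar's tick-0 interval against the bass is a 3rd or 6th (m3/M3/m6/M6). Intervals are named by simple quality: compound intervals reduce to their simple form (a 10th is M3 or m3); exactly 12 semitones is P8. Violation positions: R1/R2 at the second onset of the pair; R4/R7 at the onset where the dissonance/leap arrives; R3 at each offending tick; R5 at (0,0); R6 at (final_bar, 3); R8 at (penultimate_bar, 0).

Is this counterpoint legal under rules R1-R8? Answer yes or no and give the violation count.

bar 0: v0=D3 v1=D4 (P8)
bar 1: v0=C3 v1=C4 (P8)
bar 2: v0=B2 v1=G3 (m6)
bar 3: v0=C3 v1=E3 (M3)
bar 4: v0=B2 v1=D3 (m3)
bar 5: v0=C3 v1=E3 (M3)
bar 6: v0=A2 v1=F3 (m6)
bar 7: v0=G2 v1=B2 (M3)
bar 8: v0=F2 v1=F3 (P8)
bar 9: v0=C3 v1=A3 (M6)
bar 10: v0=D3 v1=D4 (P8)
  R1 @ bar1.0: D3/D4 P8 -> C3/C4 P8 similar
  R1 @ bar8.0: G2/G3 P8 -> F2/F3 P8 similar
  R2 @ bar10.0: C3/A3 M6 -> D3/D4 P8 similar

No (3 violations)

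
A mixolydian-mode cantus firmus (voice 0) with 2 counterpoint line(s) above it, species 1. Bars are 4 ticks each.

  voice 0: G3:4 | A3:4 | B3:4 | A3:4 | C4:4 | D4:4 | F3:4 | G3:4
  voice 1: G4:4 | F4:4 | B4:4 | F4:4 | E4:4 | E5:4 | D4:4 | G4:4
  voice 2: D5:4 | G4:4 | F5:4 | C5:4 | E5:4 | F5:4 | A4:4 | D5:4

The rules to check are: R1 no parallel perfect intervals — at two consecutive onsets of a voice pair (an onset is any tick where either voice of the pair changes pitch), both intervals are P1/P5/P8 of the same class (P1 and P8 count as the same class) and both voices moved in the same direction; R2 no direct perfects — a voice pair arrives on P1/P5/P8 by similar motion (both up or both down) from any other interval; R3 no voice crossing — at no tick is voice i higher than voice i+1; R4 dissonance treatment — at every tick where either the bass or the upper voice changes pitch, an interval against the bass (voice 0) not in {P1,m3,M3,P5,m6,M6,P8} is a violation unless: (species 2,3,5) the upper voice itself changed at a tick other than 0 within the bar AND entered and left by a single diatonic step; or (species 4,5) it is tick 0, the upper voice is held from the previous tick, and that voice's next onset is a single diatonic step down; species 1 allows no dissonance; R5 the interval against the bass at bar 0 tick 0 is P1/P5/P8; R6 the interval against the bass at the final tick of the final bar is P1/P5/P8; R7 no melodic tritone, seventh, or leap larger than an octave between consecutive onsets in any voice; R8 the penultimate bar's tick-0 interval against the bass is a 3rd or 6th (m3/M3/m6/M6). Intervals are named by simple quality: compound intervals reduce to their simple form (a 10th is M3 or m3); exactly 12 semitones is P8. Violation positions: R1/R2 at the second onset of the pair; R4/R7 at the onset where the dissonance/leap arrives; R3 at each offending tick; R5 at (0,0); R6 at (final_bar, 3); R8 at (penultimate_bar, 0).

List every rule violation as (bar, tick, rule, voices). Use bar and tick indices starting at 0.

(1, 0, R4, (0, 2))
(2, 0, R2, (0, 1))
(2, 0, R4, (0, 2))
(2, 0, R7, (1,))
(2, 0, R7, (2,))
(3, 0, R2, (1, 2))
(3, 0, R7, (1,))
(5, 0, R4, (0, 1))
(6, 0, R2, (1, 2))
(6, 0, R7, (1,))
(7, 0, R1, (1, 2))
(7, 0, R2, (0, 1))
(7, 0, R2, (0, 2))

bar 0: v0=G3 v1=G4 v2=D5 downbeat P5
bar 1: v0=A3 v1=F4 v2=G4 downbeat m7
bar 2: v0=B3 v1=B4 v2=F5 downbeat TT
bar 3: v0=A3 v1=F4 v2=C5 downbeat m3
bar 4: v0=C4 v1=E4 v2=E5 downbeat M3
bar 5: v0=D4 v1=E5 v2=F5 downbeat m3
bar 6: v0=F3 v1=D4 v2=A4 downbeat M3
bar 7: v0=G3 v1=G4 v2=D5 downbeat P5
  -> R4 @ bar 1 tick 0 v(0, 2): A3/G4 m7 untreated
  -> R2 @ bar 2 tick 0 v(0, 1): A3/F4 m6 -> B3/B4 P8 similar
  -> R4 @ bar 2 tick 0 v(0, 2): B3/F5 TT untreated
  -> R7 @ bar 2 tick 0 v(1,): F4->B4 leap 6st
  -> R7 @ bar 2 tick 0 v(2,): G4->F5 leap 10st
  -> R2 @ bar 3 tick 0 v(1, 2): B4/F5 TT -> F4/C5 P5 similar
  -> R7 @ bar 3 tick 0 v(1,): B4->F4 leap 6st
  -> R4 @ bar 5 tick 0 v(0, 1): D4/E5 M2 untreated
  -> R2 @ bar 6 tick 0 v(1, 2): E5/F5 m2 -> D4/A4 P5 similar
  -> R7 @ bar 6 tick 0 v(1,): E5->D4 leap 14st
  -> R1 @ bar 7 tick 0 v(1, 2): D4/A4 P5 -> G4/D5 P5 similar
  -> R2 @ bar 7 tick 0 v(0, 1): F3/D4 M6 -> G3/G4 P8 similar
  -> R2 @ bar 7 tick 0 v(0, 2): F3/A4 M3 -> G3/D5 P5 similar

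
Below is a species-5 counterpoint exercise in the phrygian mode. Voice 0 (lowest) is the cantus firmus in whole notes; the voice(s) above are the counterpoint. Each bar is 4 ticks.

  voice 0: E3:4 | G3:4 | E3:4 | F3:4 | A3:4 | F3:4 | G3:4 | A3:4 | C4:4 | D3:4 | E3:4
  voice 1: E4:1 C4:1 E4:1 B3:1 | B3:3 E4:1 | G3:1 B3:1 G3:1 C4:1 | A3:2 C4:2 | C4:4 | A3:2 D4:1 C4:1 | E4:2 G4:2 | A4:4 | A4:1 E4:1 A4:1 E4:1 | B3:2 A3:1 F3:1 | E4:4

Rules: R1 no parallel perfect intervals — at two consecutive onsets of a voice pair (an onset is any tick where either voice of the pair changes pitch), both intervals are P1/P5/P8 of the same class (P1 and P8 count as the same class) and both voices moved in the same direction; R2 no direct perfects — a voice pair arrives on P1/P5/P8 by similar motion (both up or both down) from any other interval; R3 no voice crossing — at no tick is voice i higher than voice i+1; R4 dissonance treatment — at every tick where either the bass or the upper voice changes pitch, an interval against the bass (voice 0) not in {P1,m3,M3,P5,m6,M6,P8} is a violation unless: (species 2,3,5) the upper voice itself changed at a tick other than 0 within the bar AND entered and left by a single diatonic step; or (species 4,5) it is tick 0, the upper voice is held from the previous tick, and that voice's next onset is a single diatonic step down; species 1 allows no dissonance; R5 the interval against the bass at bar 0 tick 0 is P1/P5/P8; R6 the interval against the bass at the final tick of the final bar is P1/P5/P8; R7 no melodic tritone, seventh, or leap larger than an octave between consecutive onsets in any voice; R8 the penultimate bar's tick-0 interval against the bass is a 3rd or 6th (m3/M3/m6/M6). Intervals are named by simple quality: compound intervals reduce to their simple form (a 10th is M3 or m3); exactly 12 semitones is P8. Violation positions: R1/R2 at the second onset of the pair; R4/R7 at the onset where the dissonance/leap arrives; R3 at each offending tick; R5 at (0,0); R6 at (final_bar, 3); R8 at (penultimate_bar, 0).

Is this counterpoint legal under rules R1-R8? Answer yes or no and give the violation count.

No (4 violations)

bar 0: v0=E3 v1=E4 (P8)
bar 1: v0=G3 v1=B3 (M3)
bar 2: v0=E3 v1=G3 (m3)
bar 3: v0=F3 v1=A3 (M3)
bar 4: v0=A3 v1=C4 (m3)
bar 5: v0=F3 v1=A3 (M3)
bar 6: v0=G3 v1=E4 (M6)
bar 7: v0=A3 v1=A4 (P8)
bar 8: v0=C4 v1=A4 (M6)
bar 9: v0=D3 v1=B3 (M6)
bar 10: v0=E3 v1=E4 (P8)
  R1 @ bar7.0: G3/G4 P8 -> A3/A4 P8 similar
  R7 @ bar9.0: C4->D3 leap 10st
  R2 @ bar10.0: D3/F3 m3 -> E3/E4 P8 similar
  R7 @ bar10.0: F3->E4 leap 11st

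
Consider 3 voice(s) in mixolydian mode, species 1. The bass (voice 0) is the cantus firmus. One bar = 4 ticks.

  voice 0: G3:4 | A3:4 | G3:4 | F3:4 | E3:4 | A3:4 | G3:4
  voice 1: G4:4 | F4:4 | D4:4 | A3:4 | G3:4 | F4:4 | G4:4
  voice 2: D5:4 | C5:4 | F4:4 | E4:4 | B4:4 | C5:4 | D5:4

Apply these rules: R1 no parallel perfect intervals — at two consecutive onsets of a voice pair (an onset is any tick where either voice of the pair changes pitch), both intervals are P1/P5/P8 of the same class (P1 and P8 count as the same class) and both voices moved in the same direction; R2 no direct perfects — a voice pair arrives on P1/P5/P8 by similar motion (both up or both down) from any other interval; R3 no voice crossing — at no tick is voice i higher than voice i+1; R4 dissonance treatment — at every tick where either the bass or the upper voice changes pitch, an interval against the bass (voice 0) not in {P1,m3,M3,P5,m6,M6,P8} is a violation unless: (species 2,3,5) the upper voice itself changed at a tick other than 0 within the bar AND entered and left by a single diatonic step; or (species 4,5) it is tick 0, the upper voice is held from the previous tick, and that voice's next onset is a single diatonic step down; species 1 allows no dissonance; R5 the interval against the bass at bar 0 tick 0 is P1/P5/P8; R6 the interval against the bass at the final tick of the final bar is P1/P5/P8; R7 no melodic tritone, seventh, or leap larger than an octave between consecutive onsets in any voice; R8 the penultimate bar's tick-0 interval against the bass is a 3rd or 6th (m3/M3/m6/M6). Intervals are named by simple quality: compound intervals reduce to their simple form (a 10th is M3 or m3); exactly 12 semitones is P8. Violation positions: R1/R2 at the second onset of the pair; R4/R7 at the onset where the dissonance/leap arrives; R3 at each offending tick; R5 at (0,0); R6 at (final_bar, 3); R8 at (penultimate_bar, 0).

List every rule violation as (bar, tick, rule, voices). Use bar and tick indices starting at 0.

bar 0: v0=G3 v1=G4 v2=D5 downbeat P5
bar 1: v0=A3 v1=F4 v2=C5 downbeat m3
bar 2: v0=G3 v1=D4 v2=F4 downbeat m7
bar 3: v0=F3 v1=A3 v2=E4 downbeat M7
bar 4: v0=E3 v1=G3 v2=B4 downbeat P5
bar 5: v0=A3 v1=F4 v2=C5 downbeat m3
bar 6: v0=G3 v1=G4 v2=D5 downbeat P5
  -> R1 @ bar 1 tick 0 v(1, 2): G4/D5 P5 -> F4/C5 P5 similar
  -> R2 @ bar 2 tick 0 v(0, 1): A3/F4 m6 -> G3/D4 P5 similar
  -> R4 @ bar 2 tick 0 v(0, 2): G3/F4 m7 untreated
  -> R2 @ bar 3 tick 0 v(1, 2): D4/F4 m3 -> A3/E4 P5 similar
  -> R4 @ bar 3 tick 0 v(0, 2): F3/E4 M7 untreated
  -> R2 @ bar 5 tick 0 v(1, 2): G3/B4 M3 -> F4/C5 P5 similar
  -> R7 @ bar 5 tick 0 v(1,): G3->F4 leap 10st
  -> R1 @ bar 6 tick 0 v(1, 2): F4/C5 P5 -> G4/D5 P5 similar

(1, 0, R1, (1, 2))
(2, 0, R2, (0, 1))
(2, 0, R4, (0, 2))
(3, 0, R2, (1, 2))
(3, 0, R4, (0, 2))
(5, 0, R2, (1, 2))
(5, 0, R7, (1,))
(6, 0, R1, (1, 2))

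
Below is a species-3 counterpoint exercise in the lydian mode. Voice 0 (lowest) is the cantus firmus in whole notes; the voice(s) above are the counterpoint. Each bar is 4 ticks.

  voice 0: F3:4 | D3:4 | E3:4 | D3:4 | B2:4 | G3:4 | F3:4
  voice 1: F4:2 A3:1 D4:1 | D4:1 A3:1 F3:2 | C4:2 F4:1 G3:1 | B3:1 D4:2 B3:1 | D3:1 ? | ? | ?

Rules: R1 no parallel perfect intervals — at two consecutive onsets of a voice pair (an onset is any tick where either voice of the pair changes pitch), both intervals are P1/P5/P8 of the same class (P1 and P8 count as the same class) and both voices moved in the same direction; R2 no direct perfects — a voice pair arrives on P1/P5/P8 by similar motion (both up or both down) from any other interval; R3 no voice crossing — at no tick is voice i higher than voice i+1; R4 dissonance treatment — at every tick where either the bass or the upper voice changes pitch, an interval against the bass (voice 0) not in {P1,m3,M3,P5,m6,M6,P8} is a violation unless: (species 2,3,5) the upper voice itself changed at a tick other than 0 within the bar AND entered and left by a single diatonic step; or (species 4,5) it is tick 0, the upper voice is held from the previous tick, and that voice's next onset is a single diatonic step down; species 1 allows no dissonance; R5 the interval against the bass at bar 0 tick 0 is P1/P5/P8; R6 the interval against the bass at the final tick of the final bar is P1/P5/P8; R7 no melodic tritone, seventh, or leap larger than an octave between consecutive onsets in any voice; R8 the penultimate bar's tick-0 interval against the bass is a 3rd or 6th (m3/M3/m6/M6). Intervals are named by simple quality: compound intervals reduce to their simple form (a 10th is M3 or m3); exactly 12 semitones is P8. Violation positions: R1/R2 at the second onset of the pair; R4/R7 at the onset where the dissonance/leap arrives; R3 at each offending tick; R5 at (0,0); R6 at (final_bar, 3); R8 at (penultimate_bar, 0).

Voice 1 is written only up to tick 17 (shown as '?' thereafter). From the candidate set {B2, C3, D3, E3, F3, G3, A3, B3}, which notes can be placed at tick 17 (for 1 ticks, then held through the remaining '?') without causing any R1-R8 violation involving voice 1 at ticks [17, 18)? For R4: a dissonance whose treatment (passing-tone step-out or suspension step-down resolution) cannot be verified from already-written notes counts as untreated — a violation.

B2: legal
C3: violates R4
D3: legal
E3: violates R4
F3: violates R4
G3: legal
A3: violates R4
B3: legal

{B2, B3, D3, G3}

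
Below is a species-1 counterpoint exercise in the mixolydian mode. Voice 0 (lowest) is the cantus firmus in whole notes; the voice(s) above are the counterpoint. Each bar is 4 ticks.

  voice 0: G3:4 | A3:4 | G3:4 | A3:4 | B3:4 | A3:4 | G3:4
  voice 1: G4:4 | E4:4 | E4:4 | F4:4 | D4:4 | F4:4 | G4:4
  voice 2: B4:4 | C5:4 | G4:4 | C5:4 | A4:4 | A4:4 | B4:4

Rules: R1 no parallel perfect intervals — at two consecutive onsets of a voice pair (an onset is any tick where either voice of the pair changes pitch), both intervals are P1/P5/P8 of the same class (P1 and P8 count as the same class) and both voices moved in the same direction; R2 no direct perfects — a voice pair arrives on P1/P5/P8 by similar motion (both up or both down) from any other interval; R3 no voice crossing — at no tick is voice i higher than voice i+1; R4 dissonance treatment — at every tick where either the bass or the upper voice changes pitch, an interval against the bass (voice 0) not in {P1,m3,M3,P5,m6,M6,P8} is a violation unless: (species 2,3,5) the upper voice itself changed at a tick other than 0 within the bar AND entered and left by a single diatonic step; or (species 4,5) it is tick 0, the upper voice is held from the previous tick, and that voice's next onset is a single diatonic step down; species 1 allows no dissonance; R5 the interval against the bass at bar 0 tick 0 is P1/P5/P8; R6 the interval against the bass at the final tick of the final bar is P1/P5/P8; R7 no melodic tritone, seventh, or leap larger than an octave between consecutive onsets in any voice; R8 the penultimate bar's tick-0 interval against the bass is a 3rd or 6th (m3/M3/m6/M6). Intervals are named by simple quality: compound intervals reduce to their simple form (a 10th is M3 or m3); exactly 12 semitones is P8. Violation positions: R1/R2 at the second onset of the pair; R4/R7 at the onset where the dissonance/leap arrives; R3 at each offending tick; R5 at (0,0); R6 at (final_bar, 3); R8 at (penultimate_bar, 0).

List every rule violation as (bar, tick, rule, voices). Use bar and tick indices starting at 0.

(0, 0, R5, (0, 2))
(2, 0, R2, (0, 2))
(3, 0, R2, (1, 2))
(4, 0, R1, (1, 2))
(4, 0, R4, (0, 2))
(5, 0, R8, (0, 2))
(6, 3, R6, (0, 2))

bar 0: v0=G3 v1=G4 v2=B4 downbeat M3
bar 1: v0=A3 v1=E4 v2=C5 downbeat m3
bar 2: v0=G3 v1=E4 v2=G4 downbeat P8
bar 3: v0=A3 v1=F4 v2=C5 downbeat m3
bar 4: v0=B3 v1=D4 v2=A4 downbeat m7
bar 5: v0=A3 v1=F4 v2=A4 downbeat P8
bar 6: v0=G3 v1=G4 v2=B4 downbeat M3
  -> R5 @ bar 0 tick 0 v(0, 2): opens on M3
  -> R2 @ bar 2 tick 0 v(0, 2): A3/C5 m3 -> G3/G4 P8 similar
  -> R2 @ bar 3 tick 0 v(1, 2): E4/G4 m3 -> F4/C5 P5 similar
  -> R1 @ bar 4 tick 0 v(1, 2): F4/C5 P5 -> D4/A4 P5 similar
  -> R4 @ bar 4 tick 0 v(0, 2): B3/A4 m7 untreated
  -> R8 @ bar 5 tick 0 v(0, 2): penult P8 not 3rd/6th
  -> R6 @ bar 6 tick 3 v(0, 2): closes on M3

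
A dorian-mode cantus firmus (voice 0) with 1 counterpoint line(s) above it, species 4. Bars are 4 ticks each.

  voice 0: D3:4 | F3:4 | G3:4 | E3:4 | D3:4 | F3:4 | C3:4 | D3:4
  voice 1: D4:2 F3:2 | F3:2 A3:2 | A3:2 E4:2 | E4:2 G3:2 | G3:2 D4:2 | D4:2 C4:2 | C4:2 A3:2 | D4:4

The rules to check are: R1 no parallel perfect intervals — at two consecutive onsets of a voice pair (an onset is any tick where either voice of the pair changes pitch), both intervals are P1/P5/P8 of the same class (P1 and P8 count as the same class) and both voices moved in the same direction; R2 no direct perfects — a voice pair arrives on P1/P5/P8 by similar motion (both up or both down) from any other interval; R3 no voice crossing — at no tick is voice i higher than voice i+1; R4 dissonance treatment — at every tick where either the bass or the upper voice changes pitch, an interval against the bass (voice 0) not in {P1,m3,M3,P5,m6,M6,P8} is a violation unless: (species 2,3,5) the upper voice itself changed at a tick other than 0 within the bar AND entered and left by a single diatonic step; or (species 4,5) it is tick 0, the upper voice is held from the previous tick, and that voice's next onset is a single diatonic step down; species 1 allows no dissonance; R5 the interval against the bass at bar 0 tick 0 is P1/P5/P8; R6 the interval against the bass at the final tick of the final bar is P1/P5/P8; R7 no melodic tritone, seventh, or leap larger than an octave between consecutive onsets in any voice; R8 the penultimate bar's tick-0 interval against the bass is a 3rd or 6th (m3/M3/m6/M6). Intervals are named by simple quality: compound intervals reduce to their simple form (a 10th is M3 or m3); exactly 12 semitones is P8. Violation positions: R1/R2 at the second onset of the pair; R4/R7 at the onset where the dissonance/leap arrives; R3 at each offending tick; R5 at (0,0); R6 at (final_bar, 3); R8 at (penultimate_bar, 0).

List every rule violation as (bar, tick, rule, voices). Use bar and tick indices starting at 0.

bar 0: v0=D3 v1=D4 downbeat P8
bar 1: v0=F3 v1=F3 downbeat P1
bar 2: v0=G3 v1=A3 downbeat M2
bar 3: v0=E3 v1=E4 downbeat P8
bar 4: v0=D3 v1=G3 downbeat P4
bar 5: v0=F3 v1=D4 downbeat M6
bar 6: v0=C3 v1=C4 downbeat P8
bar 7: v0=D3 v1=D4 downbeat P8
  -> R4 @ bar 2 tick 0 v(0, 1): G3/A3 M2 untreated
  -> R4 @ bar 4 tick 0 v(0, 1): D3/G3 P4 untreated
  -> R8 @ bar 6 tick 0 v(0, 1): penult P8 not 3rd/6th
  -> R2 @ bar 7 tick 0 v(0, 1): C3/A3 M6 -> D3/D4 P8 similar

(2, 0, R4, (0, 1))
(4, 0, R4, (0, 1))
(6, 0, R8, (0, 1))
(7, 0, R2, (0, 1))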